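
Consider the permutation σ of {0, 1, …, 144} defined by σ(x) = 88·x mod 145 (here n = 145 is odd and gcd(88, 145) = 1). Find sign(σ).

-1

Start at x=117: 117 → 1 → 88 → 59 → 117 (one orbit).
Cycle lengths of π_88 on ℤ/145ℤ: [4, 4, 4, 4, 4, 4, 4, 4, 4, 4, 4, 4, 4, 4, 4, 4, 4, 4, 4, 4, 4, 4, 4, 4, 4, 4, 4, 4, 4, 1, 1, 1, 1, 1, 1, 1, 1, 1, 1, 1, 1, 1, 1, 1, 1, 1, 1, 1, 1, 1, 1, 1, 1, 1, 1, 1, 1, 1]; 58 cycles in total.
Σ(ℓ_i−1) = 145−58 = 87; sign = (−1)^87 = -1.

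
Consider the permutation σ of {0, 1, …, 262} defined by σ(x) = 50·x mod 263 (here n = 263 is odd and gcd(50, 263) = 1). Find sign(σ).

+1

Orbit of 98 under x↦50x: [98, 166, 147, 249, 89, 242, 2]… (length divides ord_263(50)).
π_50 has 3 disjoint cycles with lengths [131, 131, 1] on {0,…,262}.
With 3 cycles on 263 points, sign = (−1)^{263−3} = +1.
Via Zolotarev, sign(π_{50}) = (50|263) = +1.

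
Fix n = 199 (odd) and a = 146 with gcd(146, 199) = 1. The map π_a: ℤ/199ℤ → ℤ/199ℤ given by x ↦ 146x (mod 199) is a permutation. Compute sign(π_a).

-1

Start at x=53: 53 → 176 → 25 → 68 → 177 → 171 → 91 → … (one orbit).
The orbit structure of x ↦ 146x mod 199: 2 orbits of sizes [198, 1].
sign(π) = (−1)^{n − #cycles} = (−1)^{199−2} = (−1)^197 = -1.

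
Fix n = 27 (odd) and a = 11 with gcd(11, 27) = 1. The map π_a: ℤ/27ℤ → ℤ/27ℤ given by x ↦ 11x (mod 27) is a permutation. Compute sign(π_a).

-1

Orbit of 1 under x↦11x: [1, 11, 13, 8, 7, 23, 10]… (length divides ord_27(11)).
4 cycles of lengths [18, 6, 2, 1].
sign(π) = (−1)^{n − #cycles} = (−1)^{27−4} = (−1)^23 = -1.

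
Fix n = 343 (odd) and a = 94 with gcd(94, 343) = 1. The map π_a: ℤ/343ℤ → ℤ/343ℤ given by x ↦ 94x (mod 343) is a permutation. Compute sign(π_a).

Orbit of 324 under x↦94x: [324, 272, 186, 334, 183, 52, 86]… (length divides ord_343(94)).
π_94 has 4 disjoint cycles with lengths [294, 42, 6, 1] on {0,…,342}.
n − c = 343 − 4 = 339; sign = (−1)^339 = -1.
Zolotarev: (94|343) = -1, matching the cycle-count sign.

-1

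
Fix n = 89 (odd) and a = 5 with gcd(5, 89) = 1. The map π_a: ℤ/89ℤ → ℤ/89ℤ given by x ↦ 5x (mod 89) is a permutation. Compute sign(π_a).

Orbit of 10 under x↦5x: [10, 50, 72, 4, 20, 11, 55]… (length divides ord_89(5)).
3 cycles of lengths [44, 44, 1].
sign(π) = (−1)^{n − #cycles} = (−1)^{89−3} = (−1)^86 = +1.
The Jacobi symbol (5|89) = +1 (Zolotarev) agrees.

+1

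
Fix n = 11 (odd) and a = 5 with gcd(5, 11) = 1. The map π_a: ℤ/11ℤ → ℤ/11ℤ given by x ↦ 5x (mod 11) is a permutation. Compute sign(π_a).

+1

Orbit of 3 under x↦5x: [3, 4, 9, 1, 5]… (length divides ord_11(5)).
Cycle type of π: 5×2 + 1; total 3 cycles.
Σ(ℓ_i−1) = 11−3 = 8; sign = (−1)^8 = +1.
Check: (5/11) = +1 by Zolotarev.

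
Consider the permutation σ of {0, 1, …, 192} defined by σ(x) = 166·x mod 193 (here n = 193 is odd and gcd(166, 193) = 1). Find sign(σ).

+1

Trace 3: π^k(3) = [3, 112, 64, 9, 143, 192, 27] for k=0..6.
Decompose π into cycles: lengths [16, 16, 16, 16, 16, 16, 16, 16, 16, 16, 16, 16, 1] (13 cycles, including the fixed point 0).
sign(π) = (−1)^{n − #cycles} = (−1)^{193−13} = (−1)^180 = +1.
Via Zolotarev, sign(π_{166}) = (166|193) = +1.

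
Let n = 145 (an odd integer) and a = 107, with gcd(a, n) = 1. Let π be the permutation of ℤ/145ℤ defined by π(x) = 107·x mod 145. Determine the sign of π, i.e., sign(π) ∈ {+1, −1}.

Orbit of 83 under x↦107x: [83, 36, 82, 74, 88, 136, 52]… (length divides ord_145(107)).
10 cycles of lengths [28, 28, 28, 28, 7, 7, 7, 7, 4, 1].
145 − 10 = 135 transpositions; sign(π) = (−1)^135 = -1.
Zolotarev: (107|145) = -1, matching the cycle-count sign.

-1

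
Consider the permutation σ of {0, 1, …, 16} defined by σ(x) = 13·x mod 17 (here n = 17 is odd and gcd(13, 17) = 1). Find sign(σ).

+1

Orbit of 4 under x↦13x: [4, 1, 13, 16]… (length divides ord_17(13)).
Decompose π into cycles: lengths [4, 4, 4, 4, 1] (5 cycles, including the fixed point 0).
sign(π) = (−1)^{n − #cycles} = (−1)^{17−5} = (−1)^12 = +1.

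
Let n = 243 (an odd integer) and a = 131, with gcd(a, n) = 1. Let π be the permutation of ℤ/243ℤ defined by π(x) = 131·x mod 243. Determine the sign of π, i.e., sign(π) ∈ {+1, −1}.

-1

Trace 127: π^k(127) = [127, 113, 223, 53, 139, 227, 91] for k=0..6.
6 cycles of lengths [162, 54, 18, 6, 2, 1].
243 − 6 = 237 transpositions; sign(π) = (−1)^237 = -1.
Via Zolotarev, sign(π_{131}) = (131|243) = -1.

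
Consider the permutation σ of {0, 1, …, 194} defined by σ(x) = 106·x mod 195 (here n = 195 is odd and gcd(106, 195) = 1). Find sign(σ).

-1

Trace 181: π^k(181) = [181, 76, 61, 31, 166, 46, 1] for k=0..6.
Cycle lengths of π_106 on ℤ/195ℤ: [12, 12, 12, 12, 12, 12, 12, 12, 12, 12, 12, 12, 12, 12, 12, 1, 1, 1, 1, 1, 1, 1, 1, 1, 1, 1, 1, 1, 1, 1]; 30 cycles in total.
195 − 30 = 165 transpositions; sign(π) = (−1)^165 = -1.
The Jacobi symbol (106|195) = -1 (Zolotarev) agrees.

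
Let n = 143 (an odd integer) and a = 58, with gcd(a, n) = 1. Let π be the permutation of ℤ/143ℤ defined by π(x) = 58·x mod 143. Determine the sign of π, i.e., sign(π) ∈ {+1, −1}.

-1

Start at x=48: 48 → 67 → 25 → 20 → 16 → 70 → 56 → … (one orbit).
Cycle type of π: 60×2 + 12 + 5×2 + 1; total 6 cycles.
Σ(ℓ_i−1) = 143−6 = 137; sign = (−1)^137 = -1.
Check: (58/143) = -1 by Zolotarev.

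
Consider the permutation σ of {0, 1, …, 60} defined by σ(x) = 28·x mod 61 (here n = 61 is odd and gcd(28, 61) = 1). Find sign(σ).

Start at x=41: 41 → 50 → 58 → 38 → 27 → 24 → 1 → … (one orbit).
4 cycles of lengths [20, 20, 20, 1].
Σ(ℓ_i−1) = 61−4 = 57; sign = (−1)^57 = -1.
Zolotarev: (28|61) = -1, matching the cycle-count sign.

-1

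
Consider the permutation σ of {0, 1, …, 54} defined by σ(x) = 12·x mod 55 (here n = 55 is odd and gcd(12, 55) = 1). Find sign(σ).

-1

Trace 12: π^k(12) = [12, 34, 23, 1] for k=0..3.
22 cycles of lengths [4, 4, 4, 4, 4, 4, 4, 4, 4, 4, 4, 1, 1, 1, 1, 1, 1, 1, 1, 1, 1, 1].
sign(π) = (−1)^{n − #cycles} = (−1)^{55−22} = (−1)^33 = -1.
Via Zolotarev, sign(π_{12}) = (12|55) = -1.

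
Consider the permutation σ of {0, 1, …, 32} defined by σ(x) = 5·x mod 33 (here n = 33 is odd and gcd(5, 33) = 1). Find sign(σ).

Start at x=20: 20 → 1 → 5 → 25 → 26 → 31 → 23 → … (one orbit).
Cycle type of π: 10×2 + 5×2 + 2 + 1; total 6 cycles.
33 − 6 = 27 transpositions; sign(π) = (−1)^27 = -1.
Zolotarev: (5|33) = -1, matching the cycle-count sign.

-1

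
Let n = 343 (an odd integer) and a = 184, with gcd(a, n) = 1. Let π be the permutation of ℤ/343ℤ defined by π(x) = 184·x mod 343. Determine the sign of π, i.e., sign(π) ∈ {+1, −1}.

+1

Trace 1: π^k(1) = [1, 184, 242, 281, 254, 88, 71] for k=0..6.
Cycle lengths of π_184 on ℤ/343ℤ: [147, 147, 21, 21, 3, 3, 1]; 7 cycles in total.
With 7 cycles on 343 points, sign = (−1)^{343−7} = +1.
Check: (184/343) = +1 by Zolotarev.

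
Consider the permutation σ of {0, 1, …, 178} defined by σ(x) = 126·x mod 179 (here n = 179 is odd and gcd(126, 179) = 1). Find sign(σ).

Orbit of 93 under x↦126x: [93, 83, 76, 89, 116, 117, 64]… (length divides ord_179(126)).
Cycle lengths of π_126 on ℤ/179ℤ: [89, 89, 1]; 3 cycles in total.
Σ(ℓ_i−1) = 179−3 = 176; sign = (−1)^176 = +1.
Zolotarev: (126|179) = +1, matching the cycle-count sign.

+1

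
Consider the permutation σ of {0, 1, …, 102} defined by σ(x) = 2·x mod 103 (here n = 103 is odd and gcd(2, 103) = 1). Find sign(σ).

+1

Start at x=76: 76 → 49 → 98 → 93 → 83 → 63 → 23 → … (one orbit).
Cycle lengths of π_2 on ℤ/103ℤ: [51, 51, 1]; 3 cycles in total.
n − c = 103 − 3 = 100; sign = (−1)^100 = +1.
(2|103)_J = +1 (Zolotarev's lemma cross-check).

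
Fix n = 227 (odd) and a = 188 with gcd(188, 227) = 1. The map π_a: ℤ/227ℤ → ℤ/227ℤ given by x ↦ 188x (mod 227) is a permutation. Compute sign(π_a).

+1

Start at x=131: 131 → 112 → 172 → 102 → 108 → 101 → 147 → … (one orbit).
Cycle lengths of π_188 on ℤ/227ℤ: [113, 113, 1]; 3 cycles in total.
227 − 3 = 224 transpositions; sign(π) = (−1)^224 = +1.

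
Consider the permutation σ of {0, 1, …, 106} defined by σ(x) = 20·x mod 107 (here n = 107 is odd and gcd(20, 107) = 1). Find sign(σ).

Trace 39: π^k(39) = [39, 31, 85, 95, 81, 15, 86] for k=0..6.
The orbit structure of x ↦ 20x mod 107: 2 orbits of sizes [106, 1].
sign(π) = (−1)^{n − #cycles} = (−1)^{107−2} = (−1)^105 = -1.
(20|107)_J = -1 (Zolotarev's lemma cross-check).

-1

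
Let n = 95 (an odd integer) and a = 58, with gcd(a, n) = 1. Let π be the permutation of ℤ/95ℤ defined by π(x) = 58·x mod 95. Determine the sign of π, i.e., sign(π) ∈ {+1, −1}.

Orbit of 39 under x↦58x: [39, 77, 1, 58]… (length divides ord_95(58)).
Cycle type of π: 4×19 + 1×19; total 38 cycles.
38 cycles on 95: each ℓ→(−1)^(ℓ−1), product (−1)^57 = -1.

-1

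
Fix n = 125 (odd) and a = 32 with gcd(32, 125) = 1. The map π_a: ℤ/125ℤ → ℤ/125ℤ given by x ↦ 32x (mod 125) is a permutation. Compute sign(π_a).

-1

Start at x=26: 26 → 82 → 124 → 93 → 101 → 107 → 49 → … (one orbit).
Cycle type of π: 20×5 + 4×6 + 1; total 12 cycles.
sign(π) = (−1)^{n − #cycles} = (−1)^{125−12} = (−1)^113 = -1.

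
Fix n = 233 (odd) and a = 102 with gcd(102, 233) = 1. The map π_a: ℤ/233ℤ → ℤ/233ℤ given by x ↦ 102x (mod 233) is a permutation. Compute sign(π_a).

Start at x=92: 92 → 64 → 4 → 175 → 142 → 38 → 148 → … (one orbit).
The orbit structure of x ↦ 102x mod 233: 9 orbits of sizes [29, 29, 29, 29, 29, 29, 29, 29, 1].
Σ(ℓ_i−1) = 233−9 = 224; sign = (−1)^224 = +1.

+1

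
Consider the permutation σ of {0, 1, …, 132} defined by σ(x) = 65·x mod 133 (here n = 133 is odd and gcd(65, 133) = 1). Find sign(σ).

-1

Orbit of 30 under x↦65x: [30, 88, 1, 65, 102, 113]… (length divides ord_133(65)).
Cycle type of π: 6×21 + 3×2 + 1; total 24 cycles.
sign(π) = (−1)^{n − #cycles} = (−1)^{133−24} = (−1)^109 = -1.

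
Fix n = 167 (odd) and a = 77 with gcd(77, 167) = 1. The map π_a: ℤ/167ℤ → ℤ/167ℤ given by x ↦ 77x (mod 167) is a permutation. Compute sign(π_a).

Trace 93: π^k(93) = [93, 147, 130, 157, 65, 162, 116] for k=0..6.
Decompose π into cycles: lengths [83, 83, 1] (3 cycles, including the fixed point 0).
With 3 cycles on 167 points, sign = (−1)^{167−3} = +1.

+1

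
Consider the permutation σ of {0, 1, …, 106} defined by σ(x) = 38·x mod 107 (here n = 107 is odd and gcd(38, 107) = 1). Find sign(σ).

Orbit of 106 under x↦38x: [106, 69, 54, 19, 80, 44, 67]… (length divides ord_107(38)).
π_38 has 2 disjoint cycles with lengths [106, 1] on {0,…,106}.
Σ(ℓ_i−1) = 107−2 = 105; sign = (−1)^105 = -1.
Zolotarev: (38|107) = -1, matching the cycle-count sign.

-1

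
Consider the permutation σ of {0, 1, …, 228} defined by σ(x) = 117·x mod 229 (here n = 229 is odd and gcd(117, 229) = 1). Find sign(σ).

-1

Start at x=82: 82 → 205 → 169 → 79 → 83 → 93 → 118 → … (one orbit).
Cycle type of π: 228 + 1; total 2 cycles.
sign(π) = (−1)^{n − #cycles} = (−1)^{229−2} = (−1)^227 = -1.
Check: (117/229) = -1 by Zolotarev.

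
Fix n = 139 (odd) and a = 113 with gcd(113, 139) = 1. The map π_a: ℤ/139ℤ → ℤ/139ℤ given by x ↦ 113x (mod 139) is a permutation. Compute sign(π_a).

+1

Start at x=96: 96 → 6 → 122 → 25 → 45 → 81 → 118 → … (one orbit).
Decompose π into cycles: lengths [69, 69, 1] (3 cycles, including the fixed point 0).
With 3 cycles on 139 points, sign = (−1)^{139−3} = +1.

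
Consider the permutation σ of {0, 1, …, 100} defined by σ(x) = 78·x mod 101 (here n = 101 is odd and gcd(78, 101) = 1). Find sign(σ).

Trace 25: π^k(25) = [25, 31, 95, 37, 58, 80, 79] for k=0..6.
Decompose π into cycles: lengths [25, 25, 25, 25, 1] (5 cycles, including the fixed point 0).
With 5 cycles on 101 points, sign = (−1)^{101−5} = +1.
Zolotarev: (78|101) = +1, matching the cycle-count sign.

+1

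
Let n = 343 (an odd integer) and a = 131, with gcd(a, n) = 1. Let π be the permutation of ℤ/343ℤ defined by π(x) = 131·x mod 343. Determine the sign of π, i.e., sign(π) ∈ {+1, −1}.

-1

Start at x=128: 128 → 304 → 36 → 257 → 53 → 83 → 240 → … (one orbit).
4 cycles of lengths [294, 42, 6, 1].
Σ(ℓ_i−1) = 343−4 = 339; sign = (−1)^339 = -1.
Zolotarev: (131|343) = -1, matching the cycle-count sign.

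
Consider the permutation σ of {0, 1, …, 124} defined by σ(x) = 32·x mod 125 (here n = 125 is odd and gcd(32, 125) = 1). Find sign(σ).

-1

Orbit of 68 under x↦32x: [68, 51, 7, 99, 43, 1, 32]… (length divides ord_125(32)).
Cycle type of π: 20×5 + 4×6 + 1; total 12 cycles.
125 − 12 = 113 transpositions; sign(π) = (−1)^113 = -1.
Via Zolotarev, sign(π_{32}) = (32|125) = -1.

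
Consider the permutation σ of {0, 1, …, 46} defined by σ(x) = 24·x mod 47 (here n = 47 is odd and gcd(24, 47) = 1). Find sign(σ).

+1

Orbit of 1 under x↦24x: [1, 24, 12, 6, 3, 25, 36]… (length divides ord_47(24)).
3 cycles of lengths [23, 23, 1].
3 cycles on 47: each ℓ→(−1)^(ℓ−1), product (−1)^44 = +1.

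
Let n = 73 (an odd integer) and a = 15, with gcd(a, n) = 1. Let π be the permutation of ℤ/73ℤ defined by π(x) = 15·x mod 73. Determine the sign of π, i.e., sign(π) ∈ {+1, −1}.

Start at x=39: 39 → 1 → 15 → 6 → 17 → 36 → 29 → … (one orbit).
Decompose π into cycles: lengths [72, 1] (2 cycles, including the fixed point 0).
n − c = 73 − 2 = 71; sign = (−1)^71 = -1.

-1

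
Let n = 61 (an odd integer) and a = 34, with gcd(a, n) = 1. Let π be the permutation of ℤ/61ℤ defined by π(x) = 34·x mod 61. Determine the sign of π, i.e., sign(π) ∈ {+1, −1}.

Trace 20: π^k(20) = [20, 9, 1, 34, 58] for k=0..4.
The orbit structure of x ↦ 34x mod 61: 13 orbits of sizes [5, 5, 5, 5, 5, 5, 5, 5, 5, 5, 5, 5, 1].
n − c = 61 − 13 = 48; sign = (−1)^48 = +1.
The Jacobi symbol (34|61) = +1 (Zolotarev) agrees.

+1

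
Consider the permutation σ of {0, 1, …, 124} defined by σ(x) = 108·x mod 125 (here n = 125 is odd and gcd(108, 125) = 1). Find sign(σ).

-1

Start at x=122: 122 → 51 → 8 → 114 → 62 → 71 → 43 → … (one orbit).
4 cycles of lengths [100, 20, 4, 1].
125 − 4 = 121 transpositions; sign(π) = (−1)^121 = -1.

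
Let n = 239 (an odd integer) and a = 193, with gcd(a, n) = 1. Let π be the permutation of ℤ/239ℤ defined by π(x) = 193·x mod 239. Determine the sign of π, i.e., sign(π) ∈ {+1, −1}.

Start at x=29: 29 → 100 → 180 → 85 → 153 → 132 → 142 → … (one orbit).
The orbit structure of x ↦ 193x mod 239: 3 orbits of sizes [119, 119, 1].
3 cycles on 239: each ℓ→(−1)^(ℓ−1), product (−1)^236 = +1.

+1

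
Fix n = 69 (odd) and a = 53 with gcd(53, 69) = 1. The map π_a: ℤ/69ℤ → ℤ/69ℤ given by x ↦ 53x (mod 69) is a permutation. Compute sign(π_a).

+1

Start at x=68: 68 → 16 → 20 → 25 → 14 → 52 → 65 → … (one orbit).
Cycle lengths of π_53 on ℤ/69ℤ: [22, 22, 22, 2, 1]; 5 cycles in total.
Σ(ℓ_i−1) = 69−5 = 64; sign = (−1)^64 = +1.
Via Zolotarev, sign(π_{53}) = (53|69) = +1.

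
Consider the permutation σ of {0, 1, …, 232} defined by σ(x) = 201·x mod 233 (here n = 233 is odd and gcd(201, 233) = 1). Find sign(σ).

+1

Trace 225: π^k(225) = [225, 23, 196, 19, 91, 117, 217] for k=0..6.
5 cycles of lengths [58, 58, 58, 58, 1].
sign(π) = (−1)^{n − #cycles} = (−1)^{233−5} = (−1)^228 = +1.
The Jacobi symbol (201|233) = +1 (Zolotarev) agrees.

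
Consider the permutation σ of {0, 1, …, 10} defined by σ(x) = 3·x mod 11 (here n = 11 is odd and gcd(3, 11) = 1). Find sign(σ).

Start at x=4: 4 → 1 → 3 → 9 → 5 → 4 (one orbit).
3 cycles of lengths [5, 5, 1].
11 − 3 = 8 transpositions; sign(π) = (−1)^8 = +1.
Zolotarev: (3|11) = +1, matching the cycle-count sign.

+1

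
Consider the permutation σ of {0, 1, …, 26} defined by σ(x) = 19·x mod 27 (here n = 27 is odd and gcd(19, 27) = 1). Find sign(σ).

Trace 1: π^k(1) = [1, 19, 10] for k=0..2.
Cycle lengths of π_19 on ℤ/27ℤ: [3, 3, 3, 3, 3, 3, 1, 1, 1, 1, 1, 1, 1, 1, 1]; 15 cycles in total.
27 − 15 = 12 transpositions; sign(π) = (−1)^12 = +1.
(19|27)_J = +1 (Zolotarev's lemma cross-check).

+1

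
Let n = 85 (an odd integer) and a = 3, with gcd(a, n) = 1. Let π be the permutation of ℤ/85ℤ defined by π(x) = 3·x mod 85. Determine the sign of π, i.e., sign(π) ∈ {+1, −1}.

Start at x=21: 21 → 63 → 19 → 57 → 1 → 3 → 9 → … (one orbit).
Decompose π into cycles: lengths [16, 16, 16, 16, 16, 4, 1] (7 cycles, including the fixed point 0).
7 cycles on 85: each ℓ→(−1)^(ℓ−1), product (−1)^78 = +1.

+1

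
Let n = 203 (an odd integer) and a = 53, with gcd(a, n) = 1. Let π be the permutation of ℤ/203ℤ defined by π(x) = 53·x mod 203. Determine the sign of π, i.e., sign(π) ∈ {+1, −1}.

+1

Orbit of 53 under x↦53x: [53, 170, 78, 74, 65, 197, 88]… (length divides ord_203(53)).
The orbit structure of x ↦ 53x mod 203: 15 orbits of sizes [21, 21, 21, 21, 21, 21, 21, 21, 7, 7, 7, 7, 3, 3, 1].
203 − 15 = 188 transpositions; sign(π) = (−1)^188 = +1.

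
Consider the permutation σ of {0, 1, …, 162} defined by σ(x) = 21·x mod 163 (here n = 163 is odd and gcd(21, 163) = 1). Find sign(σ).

Orbit of 77 under x↦21x: [77, 150, 53, 135, 64, 40, 25]… (length divides ord_163(21)).
π_21 has 7 disjoint cycles with lengths [27, 27, 27, 27, 27, 27, 1] on {0,…,162}.
163 − 7 = 156 transpositions; sign(π) = (−1)^156 = +1.
(21|163)_J = +1 (Zolotarev's lemma cross-check).

+1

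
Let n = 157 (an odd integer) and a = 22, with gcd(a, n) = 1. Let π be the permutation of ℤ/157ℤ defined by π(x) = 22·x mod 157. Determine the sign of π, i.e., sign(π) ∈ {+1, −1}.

-1

Trace 50: π^k(50) = [50, 1, 22, 13, 129, 12, 107] for k=0..6.
Decompose π into cycles: lengths [12, 12, 12, 12, 12, 12, 12, 12, 12, 12, 12, 12, 12, 1] (14 cycles, including the fixed point 0).
sign(π) = (−1)^{n − #cycles} = (−1)^{157−14} = (−1)^143 = -1.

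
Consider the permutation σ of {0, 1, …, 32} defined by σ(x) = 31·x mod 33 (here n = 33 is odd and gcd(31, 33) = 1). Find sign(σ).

+1

Orbit of 25 under x↦31x: [25, 16, 1, 31, 4]… (length divides ord_33(31)).
9 cycles of lengths [5, 5, 5, 5, 5, 5, 1, 1, 1].
sign(π) = (−1)^{n − #cycles} = (−1)^{33−9} = (−1)^24 = +1.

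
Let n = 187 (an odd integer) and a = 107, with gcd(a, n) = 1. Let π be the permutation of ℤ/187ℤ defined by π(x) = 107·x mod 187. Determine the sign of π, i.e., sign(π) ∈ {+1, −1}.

Start at x=63: 63 → 9 → 28 → 4 → 54 → 168 → 24 → … (one orbit).
The orbit structure of x ↦ 107x mod 187: 5 orbits of sizes [80, 80, 16, 10, 1].
187 − 5 = 182 transpositions; sign(π) = (−1)^182 = +1.
Via Zolotarev, sign(π_{107}) = (107|187) = +1.

+1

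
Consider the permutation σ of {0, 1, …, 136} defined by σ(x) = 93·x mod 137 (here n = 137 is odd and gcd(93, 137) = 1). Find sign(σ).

+1

Start at x=126: 126 → 73 → 76 → 81 → 135 → 88 → 101 → … (one orbit).
Cycle type of π: 68×2 + 1; total 3 cycles.
sign(π) = (−1)^{n − #cycles} = (−1)^{137−3} = (−1)^134 = +1.
Via Zolotarev, sign(π_{93}) = (93|137) = +1.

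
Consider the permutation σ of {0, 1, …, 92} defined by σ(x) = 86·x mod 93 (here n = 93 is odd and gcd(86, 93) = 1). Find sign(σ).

+1

Trace 7: π^k(7) = [7, 44, 64, 17, 67, 89, 28] for k=0..6.
Cycle lengths of π_86 on ℤ/93ℤ: [30, 30, 30, 2, 1]; 5 cycles in total.
With 5 cycles on 93 points, sign = (−1)^{93−5} = +1.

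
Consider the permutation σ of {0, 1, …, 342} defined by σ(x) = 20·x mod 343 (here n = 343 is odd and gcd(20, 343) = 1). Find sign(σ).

-1

Start at x=202: 202 → 267 → 195 → 127 → 139 → 36 → 34 → … (one orbit).
Decompose π into cycles: lengths [98, 98, 98, 14, 14, 14, 2, 2, 2, 1] (10 cycles, including the fixed point 0).
Σ(ℓ_i−1) = 343−10 = 333; sign = (−1)^333 = -1.
Check: (20/343) = -1 by Zolotarev.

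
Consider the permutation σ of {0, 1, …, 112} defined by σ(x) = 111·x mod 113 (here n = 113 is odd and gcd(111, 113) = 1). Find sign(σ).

Start at x=14: 14 → 85 → 56 → 1 → 111 → 4 → 105 → … (one orbit).
π_111 has 5 disjoint cycles with lengths [28, 28, 28, 28, 1] on {0,…,112}.
n − c = 113 − 5 = 108; sign = (−1)^108 = +1.
Zolotarev: (111|113) = +1, matching the cycle-count sign.

+1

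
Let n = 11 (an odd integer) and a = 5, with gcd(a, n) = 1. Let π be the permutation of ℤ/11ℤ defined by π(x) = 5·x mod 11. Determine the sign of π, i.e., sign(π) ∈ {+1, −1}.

Start at x=9: 9 → 1 → 5 → 3 → 4 → 9 (one orbit).
The orbit structure of x ↦ 5x mod 11: 3 orbits of sizes [5, 5, 1].
sign(π) = (−1)^{n − #cycles} = (−1)^{11−3} = (−1)^8 = +1.
Check: (5/11) = +1 by Zolotarev.

+1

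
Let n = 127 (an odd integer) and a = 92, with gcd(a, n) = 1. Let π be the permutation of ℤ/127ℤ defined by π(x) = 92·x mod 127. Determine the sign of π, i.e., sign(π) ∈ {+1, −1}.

Orbit of 64 under x↦92x: [64, 46, 41, 89, 60, 59, 94]… (length divides ord_127(92)).
Decompose π into cycles: lengths [126, 1] (2 cycles, including the fixed point 0).
127 − 2 = 125 transpositions; sign(π) = (−1)^125 = -1.
Via Zolotarev, sign(π_{92}) = (92|127) = -1.

-1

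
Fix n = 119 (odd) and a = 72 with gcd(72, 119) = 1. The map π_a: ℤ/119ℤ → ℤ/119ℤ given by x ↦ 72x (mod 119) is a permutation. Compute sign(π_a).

Start at x=86: 86 → 4 → 50 → 30 → 18 → 106 → 16 → … (one orbit).
π_72 has 15 disjoint cycles with lengths [12, 12, 12, 12, 12, 12, 12, 12, 4, 4, 4, 4, 3, 3, 1] on {0,…,118}.
n − c = 119 − 15 = 104; sign = (−1)^104 = +1.
Via Zolotarev, sign(π_{72}) = (72|119) = +1.

+1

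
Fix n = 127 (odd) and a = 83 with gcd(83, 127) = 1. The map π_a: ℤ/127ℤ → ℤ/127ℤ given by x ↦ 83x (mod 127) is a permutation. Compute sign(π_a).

Orbit of 71 under x↦83x: [71, 51, 42, 57, 32, 116, 103]… (length divides ord_127(83)).
π_83 has 2 disjoint cycles with lengths [126, 1] on {0,…,126}.
2 cycles on 127: each ℓ→(−1)^(ℓ−1), product (−1)^125 = -1.
Via Zolotarev, sign(π_{83}) = (83|127) = -1.

-1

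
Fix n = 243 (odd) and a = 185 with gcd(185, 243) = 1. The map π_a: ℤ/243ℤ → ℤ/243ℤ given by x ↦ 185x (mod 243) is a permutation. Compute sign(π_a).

Trace 131: π^k(131) = [131, 178, 125, 40, 110, 181, 194] for k=0..6.
π_185 has 6 disjoint cycles with lengths [162, 54, 18, 6, 2, 1] on {0,…,242}.
With 6 cycles on 243 points, sign = (−1)^{243−6} = -1.

-1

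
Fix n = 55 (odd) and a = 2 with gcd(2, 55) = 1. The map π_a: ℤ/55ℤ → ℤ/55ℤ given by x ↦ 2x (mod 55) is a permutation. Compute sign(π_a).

Orbit of 34 under x↦2x: [34, 13, 26, 52, 49, 43, 31]… (length divides ord_55(2)).
5 cycles of lengths [20, 20, 10, 4, 1].
With 5 cycles on 55 points, sign = (−1)^{55−5} = +1.

+1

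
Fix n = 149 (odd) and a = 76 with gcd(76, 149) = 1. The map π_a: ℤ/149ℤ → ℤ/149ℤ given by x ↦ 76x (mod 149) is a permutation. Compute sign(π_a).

+1

Start at x=49: 49 → 148 → 73 → 35 → 127 → 116 → 25 → … (one orbit).
The orbit structure of x ↦ 76x mod 149: 3 orbits of sizes [74, 74, 1].
sign(π) = (−1)^{n − #cycles} = (−1)^{149−3} = (−1)^146 = +1.
Check: (76/149) = +1 by Zolotarev.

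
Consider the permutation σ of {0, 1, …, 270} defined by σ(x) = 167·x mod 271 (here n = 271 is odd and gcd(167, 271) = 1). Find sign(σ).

Orbit of 166 under x↦167x: [166, 80, 81, 248, 224, 10, 44]… (length divides ord_271(167)).
Cycle lengths of π_167 on ℤ/271ℤ: [45, 45, 45, 45, 45, 45, 1]; 7 cycles in total.
n − c = 271 − 7 = 264; sign = (−1)^264 = +1.
(167|271)_J = +1 (Zolotarev's lemma cross-check).

+1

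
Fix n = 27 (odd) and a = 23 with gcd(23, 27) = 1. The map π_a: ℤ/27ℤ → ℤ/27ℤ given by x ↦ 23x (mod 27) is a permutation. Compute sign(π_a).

Orbit of 26 under x↦23x: [26, 4, 11, 10, 14, 25, 8]… (length divides ord_27(23)).
4 cycles of lengths [18, 6, 2, 1].
With 4 cycles on 27 points, sign = (−1)^{27−4} = -1.

-1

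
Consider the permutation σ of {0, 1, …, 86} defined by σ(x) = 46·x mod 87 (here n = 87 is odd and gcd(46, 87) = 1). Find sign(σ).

-1

Start at x=46: 46 → 28 → 70 → 1 → 46 (one orbit).
Decompose π into cycles: lengths [4, 4, 4, 4, 4, 4, 4, 4, 4, 4, 4, 4, 4, 4, 4, 4, 4, 4, 4, 4, 4, 1, 1, 1] (24 cycles, including the fixed point 0).
sign(π) = (−1)^{n − #cycles} = (−1)^{87−24} = (−1)^63 = -1.
(46|87)_J = -1 (Zolotarev's lemma cross-check).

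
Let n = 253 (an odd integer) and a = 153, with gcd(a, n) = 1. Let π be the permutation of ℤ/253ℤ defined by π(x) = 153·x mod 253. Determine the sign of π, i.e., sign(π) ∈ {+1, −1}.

Trace 21: π^k(21) = [21, 177, 10, 12, 65, 78, 43] for k=0..6.
Decompose π into cycles: lengths [22, 22, 22, 22, 22, 22, 22, 22, 22, 22, 22, 2, 2, 2, 2, 2, 1] (17 cycles, including the fixed point 0).
sign(π) = (−1)^{n − #cycles} = (−1)^{253−17} = (−1)^236 = +1.
Check: (153/253) = +1 by Zolotarev.

+1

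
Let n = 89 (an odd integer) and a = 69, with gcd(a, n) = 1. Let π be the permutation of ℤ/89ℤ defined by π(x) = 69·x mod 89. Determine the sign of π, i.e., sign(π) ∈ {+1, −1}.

Start at x=44: 44 → 10 → 67 → 84 → 11 → 47 → 39 → … (one orbit).
Cycle lengths of π_69 on ℤ/89ℤ: [44, 44, 1]; 3 cycles in total.
Σ(ℓ_i−1) = 89−3 = 86; sign = (−1)^86 = +1.
Zolotarev: (69|89) = +1, matching the cycle-count sign.

+1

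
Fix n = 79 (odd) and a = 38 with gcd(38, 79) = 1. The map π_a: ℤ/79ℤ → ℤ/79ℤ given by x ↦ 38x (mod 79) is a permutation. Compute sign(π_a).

+1

Orbit of 1 under x↦38x: [1, 38, 22, 46, 10, 64, 62]… (length divides ord_79(38)).
Cycle type of π: 13×6 + 1; total 7 cycles.
79 − 7 = 72 transpositions; sign(π) = (−1)^72 = +1.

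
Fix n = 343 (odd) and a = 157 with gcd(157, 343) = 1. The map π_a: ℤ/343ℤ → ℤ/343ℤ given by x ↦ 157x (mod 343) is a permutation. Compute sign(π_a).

Start at x=200: 200 → 187 → 204 → 129 → 16 → 111 → 277 → … (one orbit).
The orbit structure of x ↦ 157x mod 343: 4 orbits of sizes [294, 42, 6, 1].
With 4 cycles on 343 points, sign = (−1)^{343−4} = -1.
The Jacobi symbol (157|343) = -1 (Zolotarev) agrees.

-1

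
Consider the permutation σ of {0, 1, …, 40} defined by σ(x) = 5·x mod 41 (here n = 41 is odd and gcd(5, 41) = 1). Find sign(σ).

Trace 33: π^k(33) = [33, 1, 5, 25, 2, 10, 9] for k=0..6.
Cycle type of π: 20×2 + 1; total 3 cycles.
Σ(ℓ_i−1) = 41−3 = 38; sign = (−1)^38 = +1.
(5|41)_J = +1 (Zolotarev's lemma cross-check).

+1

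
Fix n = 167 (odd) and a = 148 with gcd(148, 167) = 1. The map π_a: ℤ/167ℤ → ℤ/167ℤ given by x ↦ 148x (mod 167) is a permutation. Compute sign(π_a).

Trace 68: π^k(68) = [68, 44, 166, 19, 140, 12, 106] for k=0..6.
Decompose π into cycles: lengths [166, 1] (2 cycles, including the fixed point 0).
n − c = 167 − 2 = 165; sign = (−1)^165 = -1.

-1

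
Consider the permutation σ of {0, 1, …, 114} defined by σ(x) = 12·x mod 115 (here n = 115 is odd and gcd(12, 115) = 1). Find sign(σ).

Trace 24: π^k(24) = [24, 58, 6, 72, 59, 18, 101] for k=0..6.
π_12 has 6 disjoint cycles with lengths [44, 44, 11, 11, 4, 1] on {0,…,114}.
With 6 cycles on 115 points, sign = (−1)^{115−6} = -1.
Via Zolotarev, sign(π_{12}) = (12|115) = -1.

-1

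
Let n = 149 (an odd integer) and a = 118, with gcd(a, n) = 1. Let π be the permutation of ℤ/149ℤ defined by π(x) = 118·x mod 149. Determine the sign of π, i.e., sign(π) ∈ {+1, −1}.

+1

Orbit of 68 under x↦118x: [68, 127, 86, 16, 100, 29, 144]… (length divides ord_149(118)).
Cycle type of π: 74×2 + 1; total 3 cycles.
With 3 cycles on 149 points, sign = (−1)^{149−3} = +1.
(118|149)_J = +1 (Zolotarev's lemma cross-check).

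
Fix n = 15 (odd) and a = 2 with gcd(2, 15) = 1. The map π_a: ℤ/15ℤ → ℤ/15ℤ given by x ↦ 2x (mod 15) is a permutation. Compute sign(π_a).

Start at x=1: 1 → 2 → 4 → 8 → 1 (one orbit).
π_2 has 5 disjoint cycles with lengths [4, 4, 4, 2, 1] on {0,…,14}.
5 cycles on 15: each ℓ→(−1)^(ℓ−1), product (−1)^10 = +1.
Check: (2/15) = +1 by Zolotarev.

+1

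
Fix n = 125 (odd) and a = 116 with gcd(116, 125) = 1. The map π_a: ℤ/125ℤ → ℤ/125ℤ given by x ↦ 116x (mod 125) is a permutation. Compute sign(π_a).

Start at x=21: 21 → 61 → 76 → 66 → 31 → 96 → 11 → … (one orbit).
Cycle type of π: 25×4 + 5×4 + 1×5; total 13 cycles.
n − c = 125 − 13 = 112; sign = (−1)^112 = +1.
(116|125)_J = +1 (Zolotarev's lemma cross-check).

+1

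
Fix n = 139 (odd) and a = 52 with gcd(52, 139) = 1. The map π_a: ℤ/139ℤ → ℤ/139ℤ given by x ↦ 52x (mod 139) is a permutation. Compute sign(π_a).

+1

Start at x=6: 6 → 34 → 100 → 57 → 45 → 116 → 55 → … (one orbit).
Cycle type of π: 23×6 + 1; total 7 cycles.
sign(π) = (−1)^{n − #cycles} = (−1)^{139−7} = (−1)^132 = +1.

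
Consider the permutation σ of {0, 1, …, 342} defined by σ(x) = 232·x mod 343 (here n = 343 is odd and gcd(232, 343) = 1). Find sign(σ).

Trace 71: π^k(71) = [71, 8, 141, 127, 309, 1, 232] for k=0..6.
The orbit structure of x ↦ 232x mod 343: 19 orbits of sizes [49, 49, 49, 49, 49, 49, 7, 7, 7, 7, 7, 7, 1, 1, 1, 1, 1, 1, 1].
Σ(ℓ_i−1) = 343−19 = 324; sign = (−1)^324 = +1.

+1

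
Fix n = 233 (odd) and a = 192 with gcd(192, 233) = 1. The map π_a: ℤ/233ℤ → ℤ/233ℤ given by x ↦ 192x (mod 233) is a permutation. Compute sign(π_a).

-1

Start at x=113: 113 → 27 → 58 → 185 → 104 → 163 → 74 → … (one orbit).
Cycle type of π: 232 + 1; total 2 cycles.
233 − 2 = 231 transpositions; sign(π) = (−1)^231 = -1.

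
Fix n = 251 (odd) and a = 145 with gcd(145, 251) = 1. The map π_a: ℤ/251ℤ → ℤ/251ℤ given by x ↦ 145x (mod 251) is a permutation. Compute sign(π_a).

Orbit of 45 under x↦145x: [45, 250, 106, 59, 21, 33, 16]… (length divides ord_251(145)).
The orbit structure of x ↦ 145x mod 251: 2 orbits of sizes [250, 1].
n − c = 251 − 2 = 249; sign = (−1)^249 = -1.
(145|251)_J = -1 (Zolotarev's lemma cross-check).

-1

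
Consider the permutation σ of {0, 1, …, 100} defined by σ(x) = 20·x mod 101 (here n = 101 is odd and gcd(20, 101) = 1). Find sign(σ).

Orbit of 88 under x↦20x: [88, 43, 52, 30, 95, 82, 24]… (length divides ord_101(20)).
3 cycles of lengths [50, 50, 1].
Σ(ℓ_i−1) = 101−3 = 98; sign = (−1)^98 = +1.

+1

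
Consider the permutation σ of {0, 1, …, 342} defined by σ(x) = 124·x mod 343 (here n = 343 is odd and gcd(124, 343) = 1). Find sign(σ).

-1

Trace 25: π^k(25) = [25, 13, 240, 262, 246, 320, 235] for k=0..6.
The orbit structure of x ↦ 124x mod 343: 4 orbits of sizes [294, 42, 6, 1].
With 4 cycles on 343 points, sign = (−1)^{343−4} = -1.
Via Zolotarev, sign(π_{124}) = (124|343) = -1.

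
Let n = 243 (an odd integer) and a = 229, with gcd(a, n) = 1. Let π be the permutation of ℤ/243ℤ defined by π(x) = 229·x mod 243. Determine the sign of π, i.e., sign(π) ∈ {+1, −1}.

Start at x=169: 169 → 64 → 76 → 151 → 73 → 193 → 214 → … (one orbit).
11 cycles of lengths [81, 81, 27, 27, 9, 9, 3, 3, 1, 1, 1].
11 cycles on 243: each ℓ→(−1)^(ℓ−1), product (−1)^232 = +1.

+1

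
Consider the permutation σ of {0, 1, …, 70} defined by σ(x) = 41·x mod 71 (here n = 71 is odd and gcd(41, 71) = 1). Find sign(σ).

Trace 34: π^k(34) = [34, 45, 70, 30, 23, 20, 39] for k=0..6.
Decompose π into cycles: lengths [14, 14, 14, 14, 14, 1] (6 cycles, including the fixed point 0).
Σ(ℓ_i−1) = 71−6 = 65; sign = (−1)^65 = -1.
Check: (41/71) = -1 by Zolotarev.

-1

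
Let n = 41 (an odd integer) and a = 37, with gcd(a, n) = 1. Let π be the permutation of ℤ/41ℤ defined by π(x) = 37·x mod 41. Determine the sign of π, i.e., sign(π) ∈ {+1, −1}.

Start at x=1: 1 → 37 → 16 → 18 → 10 → 1 (one orbit).
Cycle lengths of π_37 on ℤ/41ℤ: [5, 5, 5, 5, 5, 5, 5, 5, 1]; 9 cycles in total.
41 − 9 = 32 transpositions; sign(π) = (−1)^32 = +1.

+1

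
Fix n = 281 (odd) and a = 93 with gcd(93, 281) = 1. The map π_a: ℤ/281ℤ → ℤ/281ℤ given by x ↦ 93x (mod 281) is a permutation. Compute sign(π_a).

Trace 241: π^k(241) = [241, 214, 232, 220, 228, 129, 195] for k=0..6.
Cycle lengths of π_93 on ℤ/281ℤ: [40, 40, 40, 40, 40, 40, 40, 1]; 8 cycles in total.
Σ(ℓ_i−1) = 281−8 = 273; sign = (−1)^273 = -1.

-1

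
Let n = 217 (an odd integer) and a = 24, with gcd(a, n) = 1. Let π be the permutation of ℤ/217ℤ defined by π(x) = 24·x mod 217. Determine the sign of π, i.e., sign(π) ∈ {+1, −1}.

Orbit of 191 under x↦24x: [191, 27, 214, 145, 8, 192, 51]… (length divides ord_217(24)).
Cycle lengths of π_24 on ℤ/217ℤ: [30, 30, 30, 30, 30, 30, 30, 6, 1]; 9 cycles in total.
n − c = 217 − 9 = 208; sign = (−1)^208 = +1.
Zolotarev: (24|217) = +1, matching the cycle-count sign.

+1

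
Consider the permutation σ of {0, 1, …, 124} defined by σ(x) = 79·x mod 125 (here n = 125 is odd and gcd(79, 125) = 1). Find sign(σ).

+1

Orbit of 96 under x↦79x: [96, 84, 11, 119, 26, 54, 16]… (length divides ord_125(79)).
7 cycles of lengths [50, 50, 10, 10, 2, 2, 1].
With 7 cycles on 125 points, sign = (−1)^{125−7} = +1.
The Jacobi symbol (79|125) = +1 (Zolotarev) agrees.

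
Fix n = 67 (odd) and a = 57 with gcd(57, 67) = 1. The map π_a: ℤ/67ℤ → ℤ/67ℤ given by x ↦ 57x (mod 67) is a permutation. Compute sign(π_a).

-1

Orbit of 21 under x↦57x: [21, 58, 23, 38, 22, 48, 56]… (length divides ord_67(57)).
Decompose π into cycles: lengths [66, 1] (2 cycles, including the fixed point 0).
2 cycles on 67: each ℓ→(−1)^(ℓ−1), product (−1)^65 = -1.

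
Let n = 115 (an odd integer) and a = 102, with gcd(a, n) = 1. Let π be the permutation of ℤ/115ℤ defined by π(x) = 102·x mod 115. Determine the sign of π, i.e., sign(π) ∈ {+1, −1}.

+1

Orbit of 42 under x↦102x: [42, 29, 83, 71, 112, 39, 68]… (length divides ord_115(102)).
Cycle lengths of π_102 on ℤ/115ℤ: [44, 44, 22, 4, 1]; 5 cycles in total.
With 5 cycles on 115 points, sign = (−1)^{115−5} = +1.
(102|115)_J = +1 (Zolotarev's lemma cross-check).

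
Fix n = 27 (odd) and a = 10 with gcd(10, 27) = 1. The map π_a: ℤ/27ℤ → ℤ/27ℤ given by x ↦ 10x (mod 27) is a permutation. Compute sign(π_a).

Start at x=1: 1 → 10 → 19 → 1 (one orbit).
π_10 has 15 disjoint cycles with lengths [3, 3, 3, 3, 3, 3, 1, 1, 1, 1, 1, 1, 1, 1, 1] on {0,…,26}.
sign(π) = (−1)^{n − #cycles} = (−1)^{27−15} = (−1)^12 = +1.
Check: (10/27) = +1 by Zolotarev.

+1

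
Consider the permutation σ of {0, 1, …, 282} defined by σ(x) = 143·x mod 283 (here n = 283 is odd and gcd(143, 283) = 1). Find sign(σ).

+1

Start at x=256: 256 → 101 → 10 → 15 → 164 → 246 → 86 → … (one orbit).
Cycle lengths of π_143 on ℤ/283ℤ: [141, 141, 1]; 3 cycles in total.
With 3 cycles on 283 points, sign = (−1)^{283−3} = +1.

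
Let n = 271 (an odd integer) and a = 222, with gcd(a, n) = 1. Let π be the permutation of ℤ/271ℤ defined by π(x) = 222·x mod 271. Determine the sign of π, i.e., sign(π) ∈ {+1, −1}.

-1

Orbit of 10 under x↦222x: [10, 52, 162, 192, 77, 21, 55]… (length divides ord_271(222)).
Cycle lengths of π_222 on ℤ/271ℤ: [270, 1]; 2 cycles in total.
2 cycles on 271: each ℓ→(−1)^(ℓ−1), product (−1)^269 = -1.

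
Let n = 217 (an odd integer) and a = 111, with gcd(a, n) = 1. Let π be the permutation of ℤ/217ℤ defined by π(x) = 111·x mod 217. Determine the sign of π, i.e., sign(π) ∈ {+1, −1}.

Trace 190: π^k(190) = [190, 41, 211, 202, 71, 69, 64] for k=0..6.
Decompose π into cycles: lengths [30, 30, 30, 30, 30, 30, 15, 15, 2, 2, 2, 1] (12 cycles, including the fixed point 0).
sign(π) = (−1)^{n − #cycles} = (−1)^{217−12} = (−1)^205 = -1.
Check: (111/217) = -1 by Zolotarev.

-1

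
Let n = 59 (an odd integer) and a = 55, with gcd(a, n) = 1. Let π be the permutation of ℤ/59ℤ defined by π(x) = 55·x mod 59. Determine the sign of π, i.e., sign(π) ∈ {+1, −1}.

Trace 22: π^k(22) = [22, 30, 57, 8, 27, 10, 19] for k=0..6.
Decompose π into cycles: lengths [58, 1] (2 cycles, including the fixed point 0).
Σ(ℓ_i−1) = 59−2 = 57; sign = (−1)^57 = -1.
(55|59)_J = -1 (Zolotarev's lemma cross-check).

-1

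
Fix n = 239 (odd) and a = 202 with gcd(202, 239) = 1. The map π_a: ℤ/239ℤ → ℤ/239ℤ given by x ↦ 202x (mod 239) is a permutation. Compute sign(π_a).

Start at x=225: 225 → 40 → 193 → 29 → 122 → 27 → 196 → … (one orbit).
π_202 has 3 disjoint cycles with lengths [119, 119, 1] on {0,…,238}.
With 3 cycles on 239 points, sign = (−1)^{239−3} = +1.
Via Zolotarev, sign(π_{202}) = (202|239) = +1.

+1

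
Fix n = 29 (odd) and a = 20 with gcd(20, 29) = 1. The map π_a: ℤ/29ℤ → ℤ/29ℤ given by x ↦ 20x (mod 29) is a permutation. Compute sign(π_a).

+1

Orbit of 24 under x↦20x: [24, 16, 1, 20, 23, 25, 7]… (length divides ord_29(20)).
Cycle type of π: 7×4 + 1; total 5 cycles.
sign(π) = (−1)^{n − #cycles} = (−1)^{29−5} = (−1)^24 = +1.
The Jacobi symbol (20|29) = +1 (Zolotarev) agrees.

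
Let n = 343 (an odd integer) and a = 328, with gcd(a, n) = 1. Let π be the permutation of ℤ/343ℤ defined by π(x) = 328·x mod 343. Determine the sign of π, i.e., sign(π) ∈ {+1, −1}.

-1

Orbit of 265 under x↦328x: [265, 141, 286, 169, 209, 295, 34]… (length divides ord_343(328)).
π_328 has 10 disjoint cycles with lengths [98, 98, 98, 14, 14, 14, 2, 2, 2, 1] on {0,…,342}.
343 − 10 = 333 transpositions; sign(π) = (−1)^333 = -1.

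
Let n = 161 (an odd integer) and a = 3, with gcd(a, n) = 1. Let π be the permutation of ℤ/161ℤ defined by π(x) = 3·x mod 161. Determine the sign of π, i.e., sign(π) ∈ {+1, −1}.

-1

Orbit of 81 under x↦3x: [81, 82, 85, 94, 121, 41, 123]… (length divides ord_161(3)).
π_3 has 6 disjoint cycles with lengths [66, 66, 11, 11, 6, 1] on {0,…,160}.
6 cycles on 161: each ℓ→(−1)^(ℓ−1), product (−1)^155 = -1.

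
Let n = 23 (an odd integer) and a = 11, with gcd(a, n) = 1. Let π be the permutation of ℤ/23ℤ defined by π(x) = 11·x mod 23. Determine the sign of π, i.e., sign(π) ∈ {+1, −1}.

-1

Orbit of 12 under x↦11x: [12, 17, 3, 10, 18, 14, 16]… (length divides ord_23(11)).
2 cycles of lengths [22, 1].
Σ(ℓ_i−1) = 23−2 = 21; sign = (−1)^21 = -1.
(11|23)_J = -1 (Zolotarev's lemma cross-check).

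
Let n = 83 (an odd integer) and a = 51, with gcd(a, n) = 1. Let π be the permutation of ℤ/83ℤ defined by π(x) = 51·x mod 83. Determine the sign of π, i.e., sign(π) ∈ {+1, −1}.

Orbit of 41 under x↦51x: [41, 16, 69, 33, 23, 11, 63]… (length divides ord_83(51)).
Cycle type of π: 41×2 + 1; total 3 cycles.
Σ(ℓ_i−1) = 83−3 = 80; sign = (−1)^80 = +1.
Check: (51/83) = +1 by Zolotarev.

+1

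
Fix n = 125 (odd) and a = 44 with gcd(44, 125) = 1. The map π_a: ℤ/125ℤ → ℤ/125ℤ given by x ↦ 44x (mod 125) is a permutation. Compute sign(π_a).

+1

Trace 21: π^k(21) = [21, 49, 31, 114, 16, 79, 101] for k=0..6.
The orbit structure of x ↦ 44x mod 125: 7 orbits of sizes [50, 50, 10, 10, 2, 2, 1].
Σ(ℓ_i−1) = 125−7 = 118; sign = (−1)^118 = +1.
The Jacobi symbol (44|125) = +1 (Zolotarev) agrees.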